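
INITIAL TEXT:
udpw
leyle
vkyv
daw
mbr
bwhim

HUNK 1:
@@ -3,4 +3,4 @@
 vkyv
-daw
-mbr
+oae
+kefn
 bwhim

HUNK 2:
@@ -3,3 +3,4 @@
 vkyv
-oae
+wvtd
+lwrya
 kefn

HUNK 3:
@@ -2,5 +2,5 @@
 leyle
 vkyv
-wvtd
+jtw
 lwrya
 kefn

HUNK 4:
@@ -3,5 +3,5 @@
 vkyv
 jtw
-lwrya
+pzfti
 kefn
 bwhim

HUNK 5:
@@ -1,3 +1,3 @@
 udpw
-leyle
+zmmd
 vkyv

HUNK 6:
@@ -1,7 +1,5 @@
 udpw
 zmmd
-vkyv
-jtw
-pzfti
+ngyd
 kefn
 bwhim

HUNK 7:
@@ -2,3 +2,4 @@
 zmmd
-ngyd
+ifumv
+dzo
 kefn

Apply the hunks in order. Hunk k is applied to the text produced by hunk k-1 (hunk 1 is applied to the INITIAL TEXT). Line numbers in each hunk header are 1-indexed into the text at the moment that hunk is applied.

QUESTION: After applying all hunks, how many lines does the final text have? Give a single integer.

Hunk 1: at line 3 remove [daw,mbr] add [oae,kefn] -> 6 lines: udpw leyle vkyv oae kefn bwhim
Hunk 2: at line 3 remove [oae] add [wvtd,lwrya] -> 7 lines: udpw leyle vkyv wvtd lwrya kefn bwhim
Hunk 3: at line 2 remove [wvtd] add [jtw] -> 7 lines: udpw leyle vkyv jtw lwrya kefn bwhim
Hunk 4: at line 3 remove [lwrya] add [pzfti] -> 7 lines: udpw leyle vkyv jtw pzfti kefn bwhim
Hunk 5: at line 1 remove [leyle] add [zmmd] -> 7 lines: udpw zmmd vkyv jtw pzfti kefn bwhim
Hunk 6: at line 1 remove [vkyv,jtw,pzfti] add [ngyd] -> 5 lines: udpw zmmd ngyd kefn bwhim
Hunk 7: at line 2 remove [ngyd] add [ifumv,dzo] -> 6 lines: udpw zmmd ifumv dzo kefn bwhim
Final line count: 6

Answer: 6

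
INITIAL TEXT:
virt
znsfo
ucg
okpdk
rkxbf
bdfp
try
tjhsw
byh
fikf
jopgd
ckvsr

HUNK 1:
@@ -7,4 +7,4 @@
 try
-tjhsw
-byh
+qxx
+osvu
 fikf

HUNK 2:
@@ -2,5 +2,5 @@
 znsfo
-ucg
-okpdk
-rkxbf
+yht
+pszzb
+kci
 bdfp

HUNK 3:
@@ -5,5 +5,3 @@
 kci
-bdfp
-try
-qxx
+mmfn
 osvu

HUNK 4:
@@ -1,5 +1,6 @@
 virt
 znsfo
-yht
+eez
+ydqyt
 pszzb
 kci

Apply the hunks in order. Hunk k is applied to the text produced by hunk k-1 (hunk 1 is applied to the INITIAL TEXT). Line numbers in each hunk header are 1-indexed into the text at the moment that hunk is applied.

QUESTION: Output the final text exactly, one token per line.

Hunk 1: at line 7 remove [tjhsw,byh] add [qxx,osvu] -> 12 lines: virt znsfo ucg okpdk rkxbf bdfp try qxx osvu fikf jopgd ckvsr
Hunk 2: at line 2 remove [ucg,okpdk,rkxbf] add [yht,pszzb,kci] -> 12 lines: virt znsfo yht pszzb kci bdfp try qxx osvu fikf jopgd ckvsr
Hunk 3: at line 5 remove [bdfp,try,qxx] add [mmfn] -> 10 lines: virt znsfo yht pszzb kci mmfn osvu fikf jopgd ckvsr
Hunk 4: at line 1 remove [yht] add [eez,ydqyt] -> 11 lines: virt znsfo eez ydqyt pszzb kci mmfn osvu fikf jopgd ckvsr

Answer: virt
znsfo
eez
ydqyt
pszzb
kci
mmfn
osvu
fikf
jopgd
ckvsr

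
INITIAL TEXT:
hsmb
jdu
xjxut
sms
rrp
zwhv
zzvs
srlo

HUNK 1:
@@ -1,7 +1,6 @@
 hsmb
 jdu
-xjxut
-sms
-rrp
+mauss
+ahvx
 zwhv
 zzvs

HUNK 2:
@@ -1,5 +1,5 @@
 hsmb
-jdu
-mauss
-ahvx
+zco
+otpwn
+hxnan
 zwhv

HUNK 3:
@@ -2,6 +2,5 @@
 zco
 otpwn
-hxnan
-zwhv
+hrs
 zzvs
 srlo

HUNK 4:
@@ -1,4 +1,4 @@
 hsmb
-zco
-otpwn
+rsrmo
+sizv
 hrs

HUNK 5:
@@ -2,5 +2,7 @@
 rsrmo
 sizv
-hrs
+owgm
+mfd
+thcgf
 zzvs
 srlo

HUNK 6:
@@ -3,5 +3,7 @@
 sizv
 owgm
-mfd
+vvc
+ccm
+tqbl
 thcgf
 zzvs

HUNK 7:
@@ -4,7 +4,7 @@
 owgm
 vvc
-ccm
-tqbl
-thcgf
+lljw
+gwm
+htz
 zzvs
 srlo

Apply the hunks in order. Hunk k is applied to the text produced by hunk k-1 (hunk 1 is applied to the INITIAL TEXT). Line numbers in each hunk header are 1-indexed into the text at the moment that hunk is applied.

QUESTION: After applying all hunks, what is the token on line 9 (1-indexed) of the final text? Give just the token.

Hunk 1: at line 1 remove [xjxut,sms,rrp] add [mauss,ahvx] -> 7 lines: hsmb jdu mauss ahvx zwhv zzvs srlo
Hunk 2: at line 1 remove [jdu,mauss,ahvx] add [zco,otpwn,hxnan] -> 7 lines: hsmb zco otpwn hxnan zwhv zzvs srlo
Hunk 3: at line 2 remove [hxnan,zwhv] add [hrs] -> 6 lines: hsmb zco otpwn hrs zzvs srlo
Hunk 4: at line 1 remove [zco,otpwn] add [rsrmo,sizv] -> 6 lines: hsmb rsrmo sizv hrs zzvs srlo
Hunk 5: at line 2 remove [hrs] add [owgm,mfd,thcgf] -> 8 lines: hsmb rsrmo sizv owgm mfd thcgf zzvs srlo
Hunk 6: at line 3 remove [mfd] add [vvc,ccm,tqbl] -> 10 lines: hsmb rsrmo sizv owgm vvc ccm tqbl thcgf zzvs srlo
Hunk 7: at line 4 remove [ccm,tqbl,thcgf] add [lljw,gwm,htz] -> 10 lines: hsmb rsrmo sizv owgm vvc lljw gwm htz zzvs srlo
Final line 9: zzvs

Answer: zzvs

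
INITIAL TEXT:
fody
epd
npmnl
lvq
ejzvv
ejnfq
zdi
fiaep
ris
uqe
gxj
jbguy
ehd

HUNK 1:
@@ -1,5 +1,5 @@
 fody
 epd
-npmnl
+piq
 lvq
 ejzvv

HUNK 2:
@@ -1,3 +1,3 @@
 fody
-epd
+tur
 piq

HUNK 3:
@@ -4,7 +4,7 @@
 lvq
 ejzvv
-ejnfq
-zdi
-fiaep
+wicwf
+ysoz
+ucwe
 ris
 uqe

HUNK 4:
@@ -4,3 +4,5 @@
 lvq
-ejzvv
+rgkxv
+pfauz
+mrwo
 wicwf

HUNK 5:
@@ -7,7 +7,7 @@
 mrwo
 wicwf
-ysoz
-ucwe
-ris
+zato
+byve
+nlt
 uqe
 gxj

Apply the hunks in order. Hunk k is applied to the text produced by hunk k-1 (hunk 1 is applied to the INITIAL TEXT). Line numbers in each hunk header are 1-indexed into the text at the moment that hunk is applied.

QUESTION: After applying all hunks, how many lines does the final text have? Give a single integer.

Answer: 15

Derivation:
Hunk 1: at line 1 remove [npmnl] add [piq] -> 13 lines: fody epd piq lvq ejzvv ejnfq zdi fiaep ris uqe gxj jbguy ehd
Hunk 2: at line 1 remove [epd] add [tur] -> 13 lines: fody tur piq lvq ejzvv ejnfq zdi fiaep ris uqe gxj jbguy ehd
Hunk 3: at line 4 remove [ejnfq,zdi,fiaep] add [wicwf,ysoz,ucwe] -> 13 lines: fody tur piq lvq ejzvv wicwf ysoz ucwe ris uqe gxj jbguy ehd
Hunk 4: at line 4 remove [ejzvv] add [rgkxv,pfauz,mrwo] -> 15 lines: fody tur piq lvq rgkxv pfauz mrwo wicwf ysoz ucwe ris uqe gxj jbguy ehd
Hunk 5: at line 7 remove [ysoz,ucwe,ris] add [zato,byve,nlt] -> 15 lines: fody tur piq lvq rgkxv pfauz mrwo wicwf zato byve nlt uqe gxj jbguy ehd
Final line count: 15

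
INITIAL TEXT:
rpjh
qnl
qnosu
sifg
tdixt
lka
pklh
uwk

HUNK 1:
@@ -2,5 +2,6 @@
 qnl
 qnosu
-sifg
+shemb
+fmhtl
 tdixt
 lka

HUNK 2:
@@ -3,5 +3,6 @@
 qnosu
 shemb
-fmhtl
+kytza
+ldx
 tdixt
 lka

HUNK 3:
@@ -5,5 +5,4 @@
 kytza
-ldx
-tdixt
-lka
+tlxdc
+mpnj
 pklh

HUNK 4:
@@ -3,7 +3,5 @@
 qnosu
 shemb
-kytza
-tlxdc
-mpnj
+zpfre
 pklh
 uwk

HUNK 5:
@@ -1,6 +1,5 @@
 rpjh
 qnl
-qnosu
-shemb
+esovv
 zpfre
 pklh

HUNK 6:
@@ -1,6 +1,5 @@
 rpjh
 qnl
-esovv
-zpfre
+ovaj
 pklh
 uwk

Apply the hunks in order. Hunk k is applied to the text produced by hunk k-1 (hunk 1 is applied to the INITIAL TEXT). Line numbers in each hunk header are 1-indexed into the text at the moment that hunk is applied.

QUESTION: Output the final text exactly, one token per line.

Hunk 1: at line 2 remove [sifg] add [shemb,fmhtl] -> 9 lines: rpjh qnl qnosu shemb fmhtl tdixt lka pklh uwk
Hunk 2: at line 3 remove [fmhtl] add [kytza,ldx] -> 10 lines: rpjh qnl qnosu shemb kytza ldx tdixt lka pklh uwk
Hunk 3: at line 5 remove [ldx,tdixt,lka] add [tlxdc,mpnj] -> 9 lines: rpjh qnl qnosu shemb kytza tlxdc mpnj pklh uwk
Hunk 4: at line 3 remove [kytza,tlxdc,mpnj] add [zpfre] -> 7 lines: rpjh qnl qnosu shemb zpfre pklh uwk
Hunk 5: at line 1 remove [qnosu,shemb] add [esovv] -> 6 lines: rpjh qnl esovv zpfre pklh uwk
Hunk 6: at line 1 remove [esovv,zpfre] add [ovaj] -> 5 lines: rpjh qnl ovaj pklh uwk

Answer: rpjh
qnl
ovaj
pklh
uwk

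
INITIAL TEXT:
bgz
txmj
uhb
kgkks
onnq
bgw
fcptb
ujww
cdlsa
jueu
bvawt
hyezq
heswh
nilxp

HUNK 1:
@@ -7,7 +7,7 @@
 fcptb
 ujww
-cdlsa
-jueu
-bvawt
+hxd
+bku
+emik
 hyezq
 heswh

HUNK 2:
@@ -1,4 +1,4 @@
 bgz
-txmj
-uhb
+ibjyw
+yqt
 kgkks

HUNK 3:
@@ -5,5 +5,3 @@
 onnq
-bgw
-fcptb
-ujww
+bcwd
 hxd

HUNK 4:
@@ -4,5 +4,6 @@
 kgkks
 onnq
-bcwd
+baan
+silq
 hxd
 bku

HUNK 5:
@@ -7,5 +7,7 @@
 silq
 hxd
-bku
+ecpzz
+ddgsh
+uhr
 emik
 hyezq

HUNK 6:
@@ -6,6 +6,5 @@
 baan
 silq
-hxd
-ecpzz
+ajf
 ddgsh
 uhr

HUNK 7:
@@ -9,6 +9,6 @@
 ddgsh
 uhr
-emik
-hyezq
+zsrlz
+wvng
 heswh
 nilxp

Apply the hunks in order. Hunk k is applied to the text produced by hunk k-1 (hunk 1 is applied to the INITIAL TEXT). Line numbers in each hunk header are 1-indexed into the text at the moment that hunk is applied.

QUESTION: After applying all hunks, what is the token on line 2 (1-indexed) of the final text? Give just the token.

Hunk 1: at line 7 remove [cdlsa,jueu,bvawt] add [hxd,bku,emik] -> 14 lines: bgz txmj uhb kgkks onnq bgw fcptb ujww hxd bku emik hyezq heswh nilxp
Hunk 2: at line 1 remove [txmj,uhb] add [ibjyw,yqt] -> 14 lines: bgz ibjyw yqt kgkks onnq bgw fcptb ujww hxd bku emik hyezq heswh nilxp
Hunk 3: at line 5 remove [bgw,fcptb,ujww] add [bcwd] -> 12 lines: bgz ibjyw yqt kgkks onnq bcwd hxd bku emik hyezq heswh nilxp
Hunk 4: at line 4 remove [bcwd] add [baan,silq] -> 13 lines: bgz ibjyw yqt kgkks onnq baan silq hxd bku emik hyezq heswh nilxp
Hunk 5: at line 7 remove [bku] add [ecpzz,ddgsh,uhr] -> 15 lines: bgz ibjyw yqt kgkks onnq baan silq hxd ecpzz ddgsh uhr emik hyezq heswh nilxp
Hunk 6: at line 6 remove [hxd,ecpzz] add [ajf] -> 14 lines: bgz ibjyw yqt kgkks onnq baan silq ajf ddgsh uhr emik hyezq heswh nilxp
Hunk 7: at line 9 remove [emik,hyezq] add [zsrlz,wvng] -> 14 lines: bgz ibjyw yqt kgkks onnq baan silq ajf ddgsh uhr zsrlz wvng heswh nilxp
Final line 2: ibjyw

Answer: ibjyw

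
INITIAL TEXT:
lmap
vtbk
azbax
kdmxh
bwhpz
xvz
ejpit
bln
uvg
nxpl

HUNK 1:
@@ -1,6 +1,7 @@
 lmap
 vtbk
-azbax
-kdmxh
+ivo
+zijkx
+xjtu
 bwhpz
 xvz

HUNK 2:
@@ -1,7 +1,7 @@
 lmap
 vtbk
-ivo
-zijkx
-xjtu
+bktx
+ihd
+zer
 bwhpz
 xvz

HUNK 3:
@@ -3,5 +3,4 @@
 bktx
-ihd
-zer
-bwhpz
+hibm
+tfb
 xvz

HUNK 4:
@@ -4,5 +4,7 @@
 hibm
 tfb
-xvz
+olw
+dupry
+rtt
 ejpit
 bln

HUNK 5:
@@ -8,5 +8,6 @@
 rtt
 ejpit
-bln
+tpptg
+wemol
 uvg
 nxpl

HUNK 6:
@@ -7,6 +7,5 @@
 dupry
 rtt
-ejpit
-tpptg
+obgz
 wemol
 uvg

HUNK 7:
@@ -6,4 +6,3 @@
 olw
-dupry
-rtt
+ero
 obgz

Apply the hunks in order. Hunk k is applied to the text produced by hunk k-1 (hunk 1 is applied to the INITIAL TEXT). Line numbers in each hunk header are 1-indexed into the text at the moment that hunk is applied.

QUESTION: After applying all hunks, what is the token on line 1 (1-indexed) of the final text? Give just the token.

Hunk 1: at line 1 remove [azbax,kdmxh] add [ivo,zijkx,xjtu] -> 11 lines: lmap vtbk ivo zijkx xjtu bwhpz xvz ejpit bln uvg nxpl
Hunk 2: at line 1 remove [ivo,zijkx,xjtu] add [bktx,ihd,zer] -> 11 lines: lmap vtbk bktx ihd zer bwhpz xvz ejpit bln uvg nxpl
Hunk 3: at line 3 remove [ihd,zer,bwhpz] add [hibm,tfb] -> 10 lines: lmap vtbk bktx hibm tfb xvz ejpit bln uvg nxpl
Hunk 4: at line 4 remove [xvz] add [olw,dupry,rtt] -> 12 lines: lmap vtbk bktx hibm tfb olw dupry rtt ejpit bln uvg nxpl
Hunk 5: at line 8 remove [bln] add [tpptg,wemol] -> 13 lines: lmap vtbk bktx hibm tfb olw dupry rtt ejpit tpptg wemol uvg nxpl
Hunk 6: at line 7 remove [ejpit,tpptg] add [obgz] -> 12 lines: lmap vtbk bktx hibm tfb olw dupry rtt obgz wemol uvg nxpl
Hunk 7: at line 6 remove [dupry,rtt] add [ero] -> 11 lines: lmap vtbk bktx hibm tfb olw ero obgz wemol uvg nxpl
Final line 1: lmap

Answer: lmap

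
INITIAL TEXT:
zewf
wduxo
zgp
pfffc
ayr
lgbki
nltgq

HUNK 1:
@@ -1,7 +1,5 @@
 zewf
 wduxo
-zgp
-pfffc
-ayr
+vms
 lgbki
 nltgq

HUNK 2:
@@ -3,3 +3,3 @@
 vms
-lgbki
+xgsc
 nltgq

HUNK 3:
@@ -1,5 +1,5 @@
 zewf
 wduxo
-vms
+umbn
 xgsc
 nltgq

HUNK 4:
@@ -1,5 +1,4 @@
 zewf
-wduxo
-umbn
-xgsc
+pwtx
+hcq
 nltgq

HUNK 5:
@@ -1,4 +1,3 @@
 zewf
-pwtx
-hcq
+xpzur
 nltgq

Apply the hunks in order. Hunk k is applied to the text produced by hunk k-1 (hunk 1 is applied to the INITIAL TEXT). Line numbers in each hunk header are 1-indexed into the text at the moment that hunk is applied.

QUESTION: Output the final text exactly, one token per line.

Hunk 1: at line 1 remove [zgp,pfffc,ayr] add [vms] -> 5 lines: zewf wduxo vms lgbki nltgq
Hunk 2: at line 3 remove [lgbki] add [xgsc] -> 5 lines: zewf wduxo vms xgsc nltgq
Hunk 3: at line 1 remove [vms] add [umbn] -> 5 lines: zewf wduxo umbn xgsc nltgq
Hunk 4: at line 1 remove [wduxo,umbn,xgsc] add [pwtx,hcq] -> 4 lines: zewf pwtx hcq nltgq
Hunk 5: at line 1 remove [pwtx,hcq] add [xpzur] -> 3 lines: zewf xpzur nltgq

Answer: zewf
xpzur
nltgq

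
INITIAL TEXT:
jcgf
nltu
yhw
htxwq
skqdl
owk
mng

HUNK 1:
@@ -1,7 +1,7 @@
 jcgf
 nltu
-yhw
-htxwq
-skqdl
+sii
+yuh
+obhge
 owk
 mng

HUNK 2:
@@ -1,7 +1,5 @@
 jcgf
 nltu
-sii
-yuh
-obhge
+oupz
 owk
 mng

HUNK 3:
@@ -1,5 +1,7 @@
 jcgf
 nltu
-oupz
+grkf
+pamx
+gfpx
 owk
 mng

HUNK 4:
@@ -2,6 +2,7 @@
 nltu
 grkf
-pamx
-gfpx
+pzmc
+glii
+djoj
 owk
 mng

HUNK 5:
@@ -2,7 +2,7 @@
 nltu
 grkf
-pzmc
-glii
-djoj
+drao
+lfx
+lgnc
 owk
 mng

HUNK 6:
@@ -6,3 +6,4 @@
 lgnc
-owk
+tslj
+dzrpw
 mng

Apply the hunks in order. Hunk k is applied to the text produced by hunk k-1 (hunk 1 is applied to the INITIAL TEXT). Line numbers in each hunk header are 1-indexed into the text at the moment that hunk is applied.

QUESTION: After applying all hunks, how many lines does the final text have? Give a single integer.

Answer: 9

Derivation:
Hunk 1: at line 1 remove [yhw,htxwq,skqdl] add [sii,yuh,obhge] -> 7 lines: jcgf nltu sii yuh obhge owk mng
Hunk 2: at line 1 remove [sii,yuh,obhge] add [oupz] -> 5 lines: jcgf nltu oupz owk mng
Hunk 3: at line 1 remove [oupz] add [grkf,pamx,gfpx] -> 7 lines: jcgf nltu grkf pamx gfpx owk mng
Hunk 4: at line 2 remove [pamx,gfpx] add [pzmc,glii,djoj] -> 8 lines: jcgf nltu grkf pzmc glii djoj owk mng
Hunk 5: at line 2 remove [pzmc,glii,djoj] add [drao,lfx,lgnc] -> 8 lines: jcgf nltu grkf drao lfx lgnc owk mng
Hunk 6: at line 6 remove [owk] add [tslj,dzrpw] -> 9 lines: jcgf nltu grkf drao lfx lgnc tslj dzrpw mng
Final line count: 9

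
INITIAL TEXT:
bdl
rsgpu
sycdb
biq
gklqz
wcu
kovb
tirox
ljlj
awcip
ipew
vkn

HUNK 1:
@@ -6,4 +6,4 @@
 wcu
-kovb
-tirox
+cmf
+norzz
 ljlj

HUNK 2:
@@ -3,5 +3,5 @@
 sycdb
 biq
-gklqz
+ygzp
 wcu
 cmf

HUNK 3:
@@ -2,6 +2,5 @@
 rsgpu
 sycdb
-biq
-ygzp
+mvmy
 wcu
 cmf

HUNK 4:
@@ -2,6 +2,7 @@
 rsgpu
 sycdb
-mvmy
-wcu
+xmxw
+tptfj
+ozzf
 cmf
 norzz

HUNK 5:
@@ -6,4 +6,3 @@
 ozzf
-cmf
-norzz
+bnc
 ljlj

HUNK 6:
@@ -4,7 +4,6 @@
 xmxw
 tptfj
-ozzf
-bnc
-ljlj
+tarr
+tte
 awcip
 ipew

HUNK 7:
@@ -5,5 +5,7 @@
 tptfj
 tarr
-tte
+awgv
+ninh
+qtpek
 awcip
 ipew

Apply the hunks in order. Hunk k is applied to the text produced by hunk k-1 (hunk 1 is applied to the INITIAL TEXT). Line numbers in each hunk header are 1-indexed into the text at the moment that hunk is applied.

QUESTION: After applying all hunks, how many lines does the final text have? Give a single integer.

Answer: 12

Derivation:
Hunk 1: at line 6 remove [kovb,tirox] add [cmf,norzz] -> 12 lines: bdl rsgpu sycdb biq gklqz wcu cmf norzz ljlj awcip ipew vkn
Hunk 2: at line 3 remove [gklqz] add [ygzp] -> 12 lines: bdl rsgpu sycdb biq ygzp wcu cmf norzz ljlj awcip ipew vkn
Hunk 3: at line 2 remove [biq,ygzp] add [mvmy] -> 11 lines: bdl rsgpu sycdb mvmy wcu cmf norzz ljlj awcip ipew vkn
Hunk 4: at line 2 remove [mvmy,wcu] add [xmxw,tptfj,ozzf] -> 12 lines: bdl rsgpu sycdb xmxw tptfj ozzf cmf norzz ljlj awcip ipew vkn
Hunk 5: at line 6 remove [cmf,norzz] add [bnc] -> 11 lines: bdl rsgpu sycdb xmxw tptfj ozzf bnc ljlj awcip ipew vkn
Hunk 6: at line 4 remove [ozzf,bnc,ljlj] add [tarr,tte] -> 10 lines: bdl rsgpu sycdb xmxw tptfj tarr tte awcip ipew vkn
Hunk 7: at line 5 remove [tte] add [awgv,ninh,qtpek] -> 12 lines: bdl rsgpu sycdb xmxw tptfj tarr awgv ninh qtpek awcip ipew vkn
Final line count: 12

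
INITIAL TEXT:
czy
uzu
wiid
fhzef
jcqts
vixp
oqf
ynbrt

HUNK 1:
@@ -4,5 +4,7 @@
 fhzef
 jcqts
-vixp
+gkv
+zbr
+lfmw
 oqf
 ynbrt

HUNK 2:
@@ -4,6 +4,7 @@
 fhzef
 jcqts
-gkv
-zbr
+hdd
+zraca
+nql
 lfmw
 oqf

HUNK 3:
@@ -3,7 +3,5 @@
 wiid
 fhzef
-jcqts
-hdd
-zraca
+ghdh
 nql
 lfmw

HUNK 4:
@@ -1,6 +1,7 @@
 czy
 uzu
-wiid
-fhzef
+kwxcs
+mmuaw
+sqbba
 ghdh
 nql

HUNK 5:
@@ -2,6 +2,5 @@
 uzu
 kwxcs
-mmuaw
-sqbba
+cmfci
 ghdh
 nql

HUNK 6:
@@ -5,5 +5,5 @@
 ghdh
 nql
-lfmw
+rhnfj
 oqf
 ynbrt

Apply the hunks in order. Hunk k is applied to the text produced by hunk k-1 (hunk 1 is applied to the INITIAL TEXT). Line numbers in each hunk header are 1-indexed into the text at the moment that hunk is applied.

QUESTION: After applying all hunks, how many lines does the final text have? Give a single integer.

Hunk 1: at line 4 remove [vixp] add [gkv,zbr,lfmw] -> 10 lines: czy uzu wiid fhzef jcqts gkv zbr lfmw oqf ynbrt
Hunk 2: at line 4 remove [gkv,zbr] add [hdd,zraca,nql] -> 11 lines: czy uzu wiid fhzef jcqts hdd zraca nql lfmw oqf ynbrt
Hunk 3: at line 3 remove [jcqts,hdd,zraca] add [ghdh] -> 9 lines: czy uzu wiid fhzef ghdh nql lfmw oqf ynbrt
Hunk 4: at line 1 remove [wiid,fhzef] add [kwxcs,mmuaw,sqbba] -> 10 lines: czy uzu kwxcs mmuaw sqbba ghdh nql lfmw oqf ynbrt
Hunk 5: at line 2 remove [mmuaw,sqbba] add [cmfci] -> 9 lines: czy uzu kwxcs cmfci ghdh nql lfmw oqf ynbrt
Hunk 6: at line 5 remove [lfmw] add [rhnfj] -> 9 lines: czy uzu kwxcs cmfci ghdh nql rhnfj oqf ynbrt
Final line count: 9

Answer: 9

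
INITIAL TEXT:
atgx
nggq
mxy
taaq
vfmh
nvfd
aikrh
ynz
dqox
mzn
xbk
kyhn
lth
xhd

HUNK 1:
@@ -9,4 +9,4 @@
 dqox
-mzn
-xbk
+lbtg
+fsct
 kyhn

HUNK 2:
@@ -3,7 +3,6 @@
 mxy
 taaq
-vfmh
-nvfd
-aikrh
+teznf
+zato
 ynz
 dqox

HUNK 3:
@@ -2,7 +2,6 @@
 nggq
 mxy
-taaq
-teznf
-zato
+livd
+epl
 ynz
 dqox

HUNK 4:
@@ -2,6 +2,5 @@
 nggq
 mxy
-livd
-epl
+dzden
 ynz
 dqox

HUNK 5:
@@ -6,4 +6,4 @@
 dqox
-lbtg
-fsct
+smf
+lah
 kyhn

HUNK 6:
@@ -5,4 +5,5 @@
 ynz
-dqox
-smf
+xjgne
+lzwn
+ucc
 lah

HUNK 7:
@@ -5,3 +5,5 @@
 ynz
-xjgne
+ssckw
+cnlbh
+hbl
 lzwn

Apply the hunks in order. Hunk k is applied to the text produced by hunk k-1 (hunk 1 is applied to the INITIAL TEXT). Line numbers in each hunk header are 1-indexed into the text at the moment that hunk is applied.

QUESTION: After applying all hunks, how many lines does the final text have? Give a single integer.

Hunk 1: at line 9 remove [mzn,xbk] add [lbtg,fsct] -> 14 lines: atgx nggq mxy taaq vfmh nvfd aikrh ynz dqox lbtg fsct kyhn lth xhd
Hunk 2: at line 3 remove [vfmh,nvfd,aikrh] add [teznf,zato] -> 13 lines: atgx nggq mxy taaq teznf zato ynz dqox lbtg fsct kyhn lth xhd
Hunk 3: at line 2 remove [taaq,teznf,zato] add [livd,epl] -> 12 lines: atgx nggq mxy livd epl ynz dqox lbtg fsct kyhn lth xhd
Hunk 4: at line 2 remove [livd,epl] add [dzden] -> 11 lines: atgx nggq mxy dzden ynz dqox lbtg fsct kyhn lth xhd
Hunk 5: at line 6 remove [lbtg,fsct] add [smf,lah] -> 11 lines: atgx nggq mxy dzden ynz dqox smf lah kyhn lth xhd
Hunk 6: at line 5 remove [dqox,smf] add [xjgne,lzwn,ucc] -> 12 lines: atgx nggq mxy dzden ynz xjgne lzwn ucc lah kyhn lth xhd
Hunk 7: at line 5 remove [xjgne] add [ssckw,cnlbh,hbl] -> 14 lines: atgx nggq mxy dzden ynz ssckw cnlbh hbl lzwn ucc lah kyhn lth xhd
Final line count: 14

Answer: 14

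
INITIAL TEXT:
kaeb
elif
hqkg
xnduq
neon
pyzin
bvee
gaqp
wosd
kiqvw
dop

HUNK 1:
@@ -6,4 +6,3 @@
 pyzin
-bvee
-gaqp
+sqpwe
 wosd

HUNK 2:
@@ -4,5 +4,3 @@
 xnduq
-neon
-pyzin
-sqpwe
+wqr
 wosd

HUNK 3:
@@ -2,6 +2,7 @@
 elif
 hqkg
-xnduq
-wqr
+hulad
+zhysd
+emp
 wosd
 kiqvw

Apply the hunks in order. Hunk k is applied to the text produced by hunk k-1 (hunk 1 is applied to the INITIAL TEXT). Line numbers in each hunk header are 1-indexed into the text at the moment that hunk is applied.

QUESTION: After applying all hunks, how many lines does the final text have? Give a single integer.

Hunk 1: at line 6 remove [bvee,gaqp] add [sqpwe] -> 10 lines: kaeb elif hqkg xnduq neon pyzin sqpwe wosd kiqvw dop
Hunk 2: at line 4 remove [neon,pyzin,sqpwe] add [wqr] -> 8 lines: kaeb elif hqkg xnduq wqr wosd kiqvw dop
Hunk 3: at line 2 remove [xnduq,wqr] add [hulad,zhysd,emp] -> 9 lines: kaeb elif hqkg hulad zhysd emp wosd kiqvw dop
Final line count: 9

Answer: 9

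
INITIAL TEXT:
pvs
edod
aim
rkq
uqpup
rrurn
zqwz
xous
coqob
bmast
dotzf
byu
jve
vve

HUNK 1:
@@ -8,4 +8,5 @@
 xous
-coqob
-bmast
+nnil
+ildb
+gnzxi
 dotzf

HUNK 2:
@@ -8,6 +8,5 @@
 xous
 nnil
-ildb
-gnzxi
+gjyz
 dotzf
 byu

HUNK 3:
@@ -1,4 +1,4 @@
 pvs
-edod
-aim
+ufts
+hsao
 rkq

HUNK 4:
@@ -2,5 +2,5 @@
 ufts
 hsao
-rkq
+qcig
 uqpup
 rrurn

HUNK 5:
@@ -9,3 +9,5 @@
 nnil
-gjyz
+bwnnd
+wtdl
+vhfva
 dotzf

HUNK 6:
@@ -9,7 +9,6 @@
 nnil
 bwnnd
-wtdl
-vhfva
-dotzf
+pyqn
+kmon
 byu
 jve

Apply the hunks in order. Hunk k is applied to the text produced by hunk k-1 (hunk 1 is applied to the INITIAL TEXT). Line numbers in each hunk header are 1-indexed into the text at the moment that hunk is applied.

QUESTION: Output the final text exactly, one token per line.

Answer: pvs
ufts
hsao
qcig
uqpup
rrurn
zqwz
xous
nnil
bwnnd
pyqn
kmon
byu
jve
vve

Derivation:
Hunk 1: at line 8 remove [coqob,bmast] add [nnil,ildb,gnzxi] -> 15 lines: pvs edod aim rkq uqpup rrurn zqwz xous nnil ildb gnzxi dotzf byu jve vve
Hunk 2: at line 8 remove [ildb,gnzxi] add [gjyz] -> 14 lines: pvs edod aim rkq uqpup rrurn zqwz xous nnil gjyz dotzf byu jve vve
Hunk 3: at line 1 remove [edod,aim] add [ufts,hsao] -> 14 lines: pvs ufts hsao rkq uqpup rrurn zqwz xous nnil gjyz dotzf byu jve vve
Hunk 4: at line 2 remove [rkq] add [qcig] -> 14 lines: pvs ufts hsao qcig uqpup rrurn zqwz xous nnil gjyz dotzf byu jve vve
Hunk 5: at line 9 remove [gjyz] add [bwnnd,wtdl,vhfva] -> 16 lines: pvs ufts hsao qcig uqpup rrurn zqwz xous nnil bwnnd wtdl vhfva dotzf byu jve vve
Hunk 6: at line 9 remove [wtdl,vhfva,dotzf] add [pyqn,kmon] -> 15 lines: pvs ufts hsao qcig uqpup rrurn zqwz xous nnil bwnnd pyqn kmon byu jve vve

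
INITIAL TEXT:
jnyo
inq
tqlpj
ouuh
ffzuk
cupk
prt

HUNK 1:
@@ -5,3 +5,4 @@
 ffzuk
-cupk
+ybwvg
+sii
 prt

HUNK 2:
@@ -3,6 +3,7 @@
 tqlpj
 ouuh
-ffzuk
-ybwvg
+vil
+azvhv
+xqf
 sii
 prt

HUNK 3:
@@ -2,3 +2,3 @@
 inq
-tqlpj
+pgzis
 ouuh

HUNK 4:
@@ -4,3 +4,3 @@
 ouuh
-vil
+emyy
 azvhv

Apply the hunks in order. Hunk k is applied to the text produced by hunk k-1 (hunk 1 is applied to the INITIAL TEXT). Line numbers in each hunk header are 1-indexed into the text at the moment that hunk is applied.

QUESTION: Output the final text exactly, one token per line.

Answer: jnyo
inq
pgzis
ouuh
emyy
azvhv
xqf
sii
prt

Derivation:
Hunk 1: at line 5 remove [cupk] add [ybwvg,sii] -> 8 lines: jnyo inq tqlpj ouuh ffzuk ybwvg sii prt
Hunk 2: at line 3 remove [ffzuk,ybwvg] add [vil,azvhv,xqf] -> 9 lines: jnyo inq tqlpj ouuh vil azvhv xqf sii prt
Hunk 3: at line 2 remove [tqlpj] add [pgzis] -> 9 lines: jnyo inq pgzis ouuh vil azvhv xqf sii prt
Hunk 4: at line 4 remove [vil] add [emyy] -> 9 lines: jnyo inq pgzis ouuh emyy azvhv xqf sii prt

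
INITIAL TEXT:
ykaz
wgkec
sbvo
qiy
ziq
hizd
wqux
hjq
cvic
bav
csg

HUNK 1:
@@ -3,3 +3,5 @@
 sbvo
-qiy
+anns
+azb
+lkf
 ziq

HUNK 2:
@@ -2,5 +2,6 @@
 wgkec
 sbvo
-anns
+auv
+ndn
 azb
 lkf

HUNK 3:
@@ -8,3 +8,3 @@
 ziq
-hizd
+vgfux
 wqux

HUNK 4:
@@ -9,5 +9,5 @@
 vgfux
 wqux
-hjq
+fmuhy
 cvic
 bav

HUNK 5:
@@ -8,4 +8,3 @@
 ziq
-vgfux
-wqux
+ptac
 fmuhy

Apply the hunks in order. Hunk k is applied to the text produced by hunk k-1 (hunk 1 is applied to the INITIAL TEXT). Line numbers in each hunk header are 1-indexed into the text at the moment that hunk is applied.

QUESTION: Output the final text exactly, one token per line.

Hunk 1: at line 3 remove [qiy] add [anns,azb,lkf] -> 13 lines: ykaz wgkec sbvo anns azb lkf ziq hizd wqux hjq cvic bav csg
Hunk 2: at line 2 remove [anns] add [auv,ndn] -> 14 lines: ykaz wgkec sbvo auv ndn azb lkf ziq hizd wqux hjq cvic bav csg
Hunk 3: at line 8 remove [hizd] add [vgfux] -> 14 lines: ykaz wgkec sbvo auv ndn azb lkf ziq vgfux wqux hjq cvic bav csg
Hunk 4: at line 9 remove [hjq] add [fmuhy] -> 14 lines: ykaz wgkec sbvo auv ndn azb lkf ziq vgfux wqux fmuhy cvic bav csg
Hunk 5: at line 8 remove [vgfux,wqux] add [ptac] -> 13 lines: ykaz wgkec sbvo auv ndn azb lkf ziq ptac fmuhy cvic bav csg

Answer: ykaz
wgkec
sbvo
auv
ndn
azb
lkf
ziq
ptac
fmuhy
cvic
bav
csg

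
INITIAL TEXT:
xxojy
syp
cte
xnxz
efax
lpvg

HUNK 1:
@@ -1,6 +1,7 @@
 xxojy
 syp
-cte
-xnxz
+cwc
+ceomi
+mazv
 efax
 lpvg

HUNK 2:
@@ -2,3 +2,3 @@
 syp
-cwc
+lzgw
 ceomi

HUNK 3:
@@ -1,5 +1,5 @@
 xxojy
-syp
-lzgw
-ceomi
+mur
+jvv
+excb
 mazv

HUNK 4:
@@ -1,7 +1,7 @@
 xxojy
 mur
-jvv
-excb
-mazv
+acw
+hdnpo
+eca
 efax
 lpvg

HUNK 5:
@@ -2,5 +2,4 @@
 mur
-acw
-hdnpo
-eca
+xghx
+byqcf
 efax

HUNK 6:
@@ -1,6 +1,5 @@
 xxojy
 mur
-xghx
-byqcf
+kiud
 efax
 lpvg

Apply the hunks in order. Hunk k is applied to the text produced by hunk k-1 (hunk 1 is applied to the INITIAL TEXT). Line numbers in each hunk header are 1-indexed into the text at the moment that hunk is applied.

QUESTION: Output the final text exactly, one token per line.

Answer: xxojy
mur
kiud
efax
lpvg

Derivation:
Hunk 1: at line 1 remove [cte,xnxz] add [cwc,ceomi,mazv] -> 7 lines: xxojy syp cwc ceomi mazv efax lpvg
Hunk 2: at line 2 remove [cwc] add [lzgw] -> 7 lines: xxojy syp lzgw ceomi mazv efax lpvg
Hunk 3: at line 1 remove [syp,lzgw,ceomi] add [mur,jvv,excb] -> 7 lines: xxojy mur jvv excb mazv efax lpvg
Hunk 4: at line 1 remove [jvv,excb,mazv] add [acw,hdnpo,eca] -> 7 lines: xxojy mur acw hdnpo eca efax lpvg
Hunk 5: at line 2 remove [acw,hdnpo,eca] add [xghx,byqcf] -> 6 lines: xxojy mur xghx byqcf efax lpvg
Hunk 6: at line 1 remove [xghx,byqcf] add [kiud] -> 5 lines: xxojy mur kiud efax lpvg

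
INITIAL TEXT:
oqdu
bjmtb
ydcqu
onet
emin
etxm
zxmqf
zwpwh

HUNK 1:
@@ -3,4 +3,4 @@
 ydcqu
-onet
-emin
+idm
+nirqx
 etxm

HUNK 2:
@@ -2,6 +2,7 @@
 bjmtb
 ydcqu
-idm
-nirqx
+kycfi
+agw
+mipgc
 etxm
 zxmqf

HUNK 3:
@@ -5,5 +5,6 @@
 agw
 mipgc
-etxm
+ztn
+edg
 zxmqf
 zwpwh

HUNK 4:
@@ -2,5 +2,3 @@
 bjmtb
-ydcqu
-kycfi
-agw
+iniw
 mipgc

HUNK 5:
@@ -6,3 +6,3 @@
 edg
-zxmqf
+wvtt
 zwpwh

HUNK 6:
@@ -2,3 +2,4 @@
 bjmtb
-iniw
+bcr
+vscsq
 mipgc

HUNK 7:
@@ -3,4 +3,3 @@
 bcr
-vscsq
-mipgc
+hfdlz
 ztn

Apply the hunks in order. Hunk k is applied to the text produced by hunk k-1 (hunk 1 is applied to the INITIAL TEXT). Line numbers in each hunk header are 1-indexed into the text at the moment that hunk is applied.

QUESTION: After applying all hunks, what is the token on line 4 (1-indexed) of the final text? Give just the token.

Hunk 1: at line 3 remove [onet,emin] add [idm,nirqx] -> 8 lines: oqdu bjmtb ydcqu idm nirqx etxm zxmqf zwpwh
Hunk 2: at line 2 remove [idm,nirqx] add [kycfi,agw,mipgc] -> 9 lines: oqdu bjmtb ydcqu kycfi agw mipgc etxm zxmqf zwpwh
Hunk 3: at line 5 remove [etxm] add [ztn,edg] -> 10 lines: oqdu bjmtb ydcqu kycfi agw mipgc ztn edg zxmqf zwpwh
Hunk 4: at line 2 remove [ydcqu,kycfi,agw] add [iniw] -> 8 lines: oqdu bjmtb iniw mipgc ztn edg zxmqf zwpwh
Hunk 5: at line 6 remove [zxmqf] add [wvtt] -> 8 lines: oqdu bjmtb iniw mipgc ztn edg wvtt zwpwh
Hunk 6: at line 2 remove [iniw] add [bcr,vscsq] -> 9 lines: oqdu bjmtb bcr vscsq mipgc ztn edg wvtt zwpwh
Hunk 7: at line 3 remove [vscsq,mipgc] add [hfdlz] -> 8 lines: oqdu bjmtb bcr hfdlz ztn edg wvtt zwpwh
Final line 4: hfdlz

Answer: hfdlz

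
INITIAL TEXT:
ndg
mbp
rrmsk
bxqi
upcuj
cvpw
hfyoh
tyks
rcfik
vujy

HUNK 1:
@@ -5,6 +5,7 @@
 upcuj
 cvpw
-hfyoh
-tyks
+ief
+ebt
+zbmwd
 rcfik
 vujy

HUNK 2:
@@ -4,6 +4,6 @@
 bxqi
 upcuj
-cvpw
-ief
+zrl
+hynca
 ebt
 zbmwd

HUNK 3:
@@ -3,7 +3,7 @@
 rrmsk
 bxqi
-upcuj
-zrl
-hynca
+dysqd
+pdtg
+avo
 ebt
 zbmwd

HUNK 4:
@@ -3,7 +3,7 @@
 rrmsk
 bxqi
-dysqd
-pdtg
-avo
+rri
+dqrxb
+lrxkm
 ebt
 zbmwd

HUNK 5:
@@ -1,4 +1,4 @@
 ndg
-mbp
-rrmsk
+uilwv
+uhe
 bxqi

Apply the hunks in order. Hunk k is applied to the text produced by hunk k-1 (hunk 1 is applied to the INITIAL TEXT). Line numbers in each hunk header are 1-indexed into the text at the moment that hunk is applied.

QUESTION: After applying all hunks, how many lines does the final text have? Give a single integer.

Answer: 11

Derivation:
Hunk 1: at line 5 remove [hfyoh,tyks] add [ief,ebt,zbmwd] -> 11 lines: ndg mbp rrmsk bxqi upcuj cvpw ief ebt zbmwd rcfik vujy
Hunk 2: at line 4 remove [cvpw,ief] add [zrl,hynca] -> 11 lines: ndg mbp rrmsk bxqi upcuj zrl hynca ebt zbmwd rcfik vujy
Hunk 3: at line 3 remove [upcuj,zrl,hynca] add [dysqd,pdtg,avo] -> 11 lines: ndg mbp rrmsk bxqi dysqd pdtg avo ebt zbmwd rcfik vujy
Hunk 4: at line 3 remove [dysqd,pdtg,avo] add [rri,dqrxb,lrxkm] -> 11 lines: ndg mbp rrmsk bxqi rri dqrxb lrxkm ebt zbmwd rcfik vujy
Hunk 5: at line 1 remove [mbp,rrmsk] add [uilwv,uhe] -> 11 lines: ndg uilwv uhe bxqi rri dqrxb lrxkm ebt zbmwd rcfik vujy
Final line count: 11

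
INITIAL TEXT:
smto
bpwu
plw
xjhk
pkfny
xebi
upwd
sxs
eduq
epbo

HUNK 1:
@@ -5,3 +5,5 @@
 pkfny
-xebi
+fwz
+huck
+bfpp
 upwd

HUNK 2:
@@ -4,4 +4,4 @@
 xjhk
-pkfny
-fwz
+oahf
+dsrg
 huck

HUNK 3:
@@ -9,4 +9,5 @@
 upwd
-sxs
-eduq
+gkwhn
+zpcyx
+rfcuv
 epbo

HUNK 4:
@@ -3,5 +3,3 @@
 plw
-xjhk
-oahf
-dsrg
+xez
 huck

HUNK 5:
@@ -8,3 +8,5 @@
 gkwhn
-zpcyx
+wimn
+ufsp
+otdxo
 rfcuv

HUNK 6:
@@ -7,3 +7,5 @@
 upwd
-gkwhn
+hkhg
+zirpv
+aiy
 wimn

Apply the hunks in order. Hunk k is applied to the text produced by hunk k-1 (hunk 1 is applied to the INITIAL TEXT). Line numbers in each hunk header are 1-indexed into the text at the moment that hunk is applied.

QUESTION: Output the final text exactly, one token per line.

Answer: smto
bpwu
plw
xez
huck
bfpp
upwd
hkhg
zirpv
aiy
wimn
ufsp
otdxo
rfcuv
epbo

Derivation:
Hunk 1: at line 5 remove [xebi] add [fwz,huck,bfpp] -> 12 lines: smto bpwu plw xjhk pkfny fwz huck bfpp upwd sxs eduq epbo
Hunk 2: at line 4 remove [pkfny,fwz] add [oahf,dsrg] -> 12 lines: smto bpwu plw xjhk oahf dsrg huck bfpp upwd sxs eduq epbo
Hunk 3: at line 9 remove [sxs,eduq] add [gkwhn,zpcyx,rfcuv] -> 13 lines: smto bpwu plw xjhk oahf dsrg huck bfpp upwd gkwhn zpcyx rfcuv epbo
Hunk 4: at line 3 remove [xjhk,oahf,dsrg] add [xez] -> 11 lines: smto bpwu plw xez huck bfpp upwd gkwhn zpcyx rfcuv epbo
Hunk 5: at line 8 remove [zpcyx] add [wimn,ufsp,otdxo] -> 13 lines: smto bpwu plw xez huck bfpp upwd gkwhn wimn ufsp otdxo rfcuv epbo
Hunk 6: at line 7 remove [gkwhn] add [hkhg,zirpv,aiy] -> 15 lines: smto bpwu plw xez huck bfpp upwd hkhg zirpv aiy wimn ufsp otdxo rfcuv epbo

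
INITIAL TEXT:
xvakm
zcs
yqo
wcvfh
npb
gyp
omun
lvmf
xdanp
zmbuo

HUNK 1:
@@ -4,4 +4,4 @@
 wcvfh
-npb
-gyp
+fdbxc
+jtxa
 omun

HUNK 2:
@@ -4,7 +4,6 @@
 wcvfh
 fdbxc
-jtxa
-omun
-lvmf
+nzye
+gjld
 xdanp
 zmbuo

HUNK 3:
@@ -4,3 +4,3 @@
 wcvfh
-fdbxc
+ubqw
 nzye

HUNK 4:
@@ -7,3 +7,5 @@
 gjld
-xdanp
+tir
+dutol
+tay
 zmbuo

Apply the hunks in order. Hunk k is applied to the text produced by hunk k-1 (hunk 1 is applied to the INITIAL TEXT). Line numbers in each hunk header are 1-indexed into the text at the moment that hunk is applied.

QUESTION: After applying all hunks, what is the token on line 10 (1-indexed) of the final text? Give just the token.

Hunk 1: at line 4 remove [npb,gyp] add [fdbxc,jtxa] -> 10 lines: xvakm zcs yqo wcvfh fdbxc jtxa omun lvmf xdanp zmbuo
Hunk 2: at line 4 remove [jtxa,omun,lvmf] add [nzye,gjld] -> 9 lines: xvakm zcs yqo wcvfh fdbxc nzye gjld xdanp zmbuo
Hunk 3: at line 4 remove [fdbxc] add [ubqw] -> 9 lines: xvakm zcs yqo wcvfh ubqw nzye gjld xdanp zmbuo
Hunk 4: at line 7 remove [xdanp] add [tir,dutol,tay] -> 11 lines: xvakm zcs yqo wcvfh ubqw nzye gjld tir dutol tay zmbuo
Final line 10: tay

Answer: tay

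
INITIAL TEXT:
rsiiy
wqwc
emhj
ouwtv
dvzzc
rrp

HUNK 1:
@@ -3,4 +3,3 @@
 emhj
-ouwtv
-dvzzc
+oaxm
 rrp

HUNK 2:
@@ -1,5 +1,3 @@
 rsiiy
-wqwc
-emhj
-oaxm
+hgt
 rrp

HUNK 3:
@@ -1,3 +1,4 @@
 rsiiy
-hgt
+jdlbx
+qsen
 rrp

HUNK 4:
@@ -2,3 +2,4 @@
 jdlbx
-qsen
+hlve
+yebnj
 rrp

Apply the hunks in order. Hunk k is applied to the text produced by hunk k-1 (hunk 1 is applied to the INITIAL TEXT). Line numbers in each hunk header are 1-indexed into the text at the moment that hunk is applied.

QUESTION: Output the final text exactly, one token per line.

Hunk 1: at line 3 remove [ouwtv,dvzzc] add [oaxm] -> 5 lines: rsiiy wqwc emhj oaxm rrp
Hunk 2: at line 1 remove [wqwc,emhj,oaxm] add [hgt] -> 3 lines: rsiiy hgt rrp
Hunk 3: at line 1 remove [hgt] add [jdlbx,qsen] -> 4 lines: rsiiy jdlbx qsen rrp
Hunk 4: at line 2 remove [qsen] add [hlve,yebnj] -> 5 lines: rsiiy jdlbx hlve yebnj rrp

Answer: rsiiy
jdlbx
hlve
yebnj
rrp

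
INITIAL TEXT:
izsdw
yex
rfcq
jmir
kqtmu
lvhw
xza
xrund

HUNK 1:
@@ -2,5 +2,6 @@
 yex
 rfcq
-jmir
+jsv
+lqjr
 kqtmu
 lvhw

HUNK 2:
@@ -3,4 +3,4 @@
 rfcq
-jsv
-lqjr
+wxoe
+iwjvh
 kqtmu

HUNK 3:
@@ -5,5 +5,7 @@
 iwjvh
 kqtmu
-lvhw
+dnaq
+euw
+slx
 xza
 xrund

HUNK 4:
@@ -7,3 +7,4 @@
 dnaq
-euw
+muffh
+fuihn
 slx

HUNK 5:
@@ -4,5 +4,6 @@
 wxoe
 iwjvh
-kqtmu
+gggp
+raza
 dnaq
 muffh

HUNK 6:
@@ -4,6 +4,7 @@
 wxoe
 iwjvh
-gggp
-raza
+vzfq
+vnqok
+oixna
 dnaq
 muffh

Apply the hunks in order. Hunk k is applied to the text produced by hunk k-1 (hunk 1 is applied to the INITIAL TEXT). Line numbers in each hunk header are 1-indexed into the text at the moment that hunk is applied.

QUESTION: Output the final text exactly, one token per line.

Answer: izsdw
yex
rfcq
wxoe
iwjvh
vzfq
vnqok
oixna
dnaq
muffh
fuihn
slx
xza
xrund

Derivation:
Hunk 1: at line 2 remove [jmir] add [jsv,lqjr] -> 9 lines: izsdw yex rfcq jsv lqjr kqtmu lvhw xza xrund
Hunk 2: at line 3 remove [jsv,lqjr] add [wxoe,iwjvh] -> 9 lines: izsdw yex rfcq wxoe iwjvh kqtmu lvhw xza xrund
Hunk 3: at line 5 remove [lvhw] add [dnaq,euw,slx] -> 11 lines: izsdw yex rfcq wxoe iwjvh kqtmu dnaq euw slx xza xrund
Hunk 4: at line 7 remove [euw] add [muffh,fuihn] -> 12 lines: izsdw yex rfcq wxoe iwjvh kqtmu dnaq muffh fuihn slx xza xrund
Hunk 5: at line 4 remove [kqtmu] add [gggp,raza] -> 13 lines: izsdw yex rfcq wxoe iwjvh gggp raza dnaq muffh fuihn slx xza xrund
Hunk 6: at line 4 remove [gggp,raza] add [vzfq,vnqok,oixna] -> 14 lines: izsdw yex rfcq wxoe iwjvh vzfq vnqok oixna dnaq muffh fuihn slx xza xrund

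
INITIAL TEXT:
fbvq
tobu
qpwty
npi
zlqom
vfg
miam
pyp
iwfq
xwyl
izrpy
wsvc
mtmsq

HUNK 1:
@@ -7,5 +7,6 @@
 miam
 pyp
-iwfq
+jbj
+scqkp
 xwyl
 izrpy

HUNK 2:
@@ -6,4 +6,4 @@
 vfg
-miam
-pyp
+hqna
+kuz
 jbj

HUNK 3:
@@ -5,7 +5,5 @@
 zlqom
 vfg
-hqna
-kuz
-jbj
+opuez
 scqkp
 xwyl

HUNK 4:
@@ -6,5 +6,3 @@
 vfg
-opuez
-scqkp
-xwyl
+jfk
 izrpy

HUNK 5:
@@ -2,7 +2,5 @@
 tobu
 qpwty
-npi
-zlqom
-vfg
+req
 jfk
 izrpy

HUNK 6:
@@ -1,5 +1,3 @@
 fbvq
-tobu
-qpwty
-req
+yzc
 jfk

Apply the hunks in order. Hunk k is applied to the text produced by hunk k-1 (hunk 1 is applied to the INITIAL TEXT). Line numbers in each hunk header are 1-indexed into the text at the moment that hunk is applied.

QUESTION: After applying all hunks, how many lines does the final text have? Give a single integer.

Hunk 1: at line 7 remove [iwfq] add [jbj,scqkp] -> 14 lines: fbvq tobu qpwty npi zlqom vfg miam pyp jbj scqkp xwyl izrpy wsvc mtmsq
Hunk 2: at line 6 remove [miam,pyp] add [hqna,kuz] -> 14 lines: fbvq tobu qpwty npi zlqom vfg hqna kuz jbj scqkp xwyl izrpy wsvc mtmsq
Hunk 3: at line 5 remove [hqna,kuz,jbj] add [opuez] -> 12 lines: fbvq tobu qpwty npi zlqom vfg opuez scqkp xwyl izrpy wsvc mtmsq
Hunk 4: at line 6 remove [opuez,scqkp,xwyl] add [jfk] -> 10 lines: fbvq tobu qpwty npi zlqom vfg jfk izrpy wsvc mtmsq
Hunk 5: at line 2 remove [npi,zlqom,vfg] add [req] -> 8 lines: fbvq tobu qpwty req jfk izrpy wsvc mtmsq
Hunk 6: at line 1 remove [tobu,qpwty,req] add [yzc] -> 6 lines: fbvq yzc jfk izrpy wsvc mtmsq
Final line count: 6

Answer: 6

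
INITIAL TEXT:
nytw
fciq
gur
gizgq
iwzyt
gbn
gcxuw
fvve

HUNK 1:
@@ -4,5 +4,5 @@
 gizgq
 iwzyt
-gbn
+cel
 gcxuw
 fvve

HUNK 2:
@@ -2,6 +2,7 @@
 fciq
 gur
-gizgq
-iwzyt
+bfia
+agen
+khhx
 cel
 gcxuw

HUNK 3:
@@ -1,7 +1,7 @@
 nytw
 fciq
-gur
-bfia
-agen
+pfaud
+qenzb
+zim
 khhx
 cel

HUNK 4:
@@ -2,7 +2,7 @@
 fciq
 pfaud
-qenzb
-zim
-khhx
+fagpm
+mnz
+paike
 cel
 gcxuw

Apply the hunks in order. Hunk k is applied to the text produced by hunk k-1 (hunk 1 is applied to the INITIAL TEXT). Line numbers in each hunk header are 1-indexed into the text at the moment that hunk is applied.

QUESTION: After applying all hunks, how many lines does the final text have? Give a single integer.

Answer: 9

Derivation:
Hunk 1: at line 4 remove [gbn] add [cel] -> 8 lines: nytw fciq gur gizgq iwzyt cel gcxuw fvve
Hunk 2: at line 2 remove [gizgq,iwzyt] add [bfia,agen,khhx] -> 9 lines: nytw fciq gur bfia agen khhx cel gcxuw fvve
Hunk 3: at line 1 remove [gur,bfia,agen] add [pfaud,qenzb,zim] -> 9 lines: nytw fciq pfaud qenzb zim khhx cel gcxuw fvve
Hunk 4: at line 2 remove [qenzb,zim,khhx] add [fagpm,mnz,paike] -> 9 lines: nytw fciq pfaud fagpm mnz paike cel gcxuw fvve
Final line count: 9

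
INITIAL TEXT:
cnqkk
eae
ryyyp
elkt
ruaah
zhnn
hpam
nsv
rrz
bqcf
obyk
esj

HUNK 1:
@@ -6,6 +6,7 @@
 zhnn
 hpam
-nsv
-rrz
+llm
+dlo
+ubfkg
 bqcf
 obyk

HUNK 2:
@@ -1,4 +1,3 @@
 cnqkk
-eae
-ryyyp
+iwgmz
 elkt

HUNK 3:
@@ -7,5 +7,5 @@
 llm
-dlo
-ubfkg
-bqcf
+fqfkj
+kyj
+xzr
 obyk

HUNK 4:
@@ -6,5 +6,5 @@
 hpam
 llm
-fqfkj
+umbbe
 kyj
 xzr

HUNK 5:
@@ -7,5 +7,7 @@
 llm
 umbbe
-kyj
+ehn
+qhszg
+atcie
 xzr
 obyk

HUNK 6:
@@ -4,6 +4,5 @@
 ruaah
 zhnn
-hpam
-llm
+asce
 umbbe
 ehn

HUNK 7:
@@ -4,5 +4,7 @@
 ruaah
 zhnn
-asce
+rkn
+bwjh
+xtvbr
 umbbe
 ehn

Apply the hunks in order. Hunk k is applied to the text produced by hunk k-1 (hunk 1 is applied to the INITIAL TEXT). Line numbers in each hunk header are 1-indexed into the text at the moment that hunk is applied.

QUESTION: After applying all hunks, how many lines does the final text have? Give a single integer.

Answer: 15

Derivation:
Hunk 1: at line 6 remove [nsv,rrz] add [llm,dlo,ubfkg] -> 13 lines: cnqkk eae ryyyp elkt ruaah zhnn hpam llm dlo ubfkg bqcf obyk esj
Hunk 2: at line 1 remove [eae,ryyyp] add [iwgmz] -> 12 lines: cnqkk iwgmz elkt ruaah zhnn hpam llm dlo ubfkg bqcf obyk esj
Hunk 3: at line 7 remove [dlo,ubfkg,bqcf] add [fqfkj,kyj,xzr] -> 12 lines: cnqkk iwgmz elkt ruaah zhnn hpam llm fqfkj kyj xzr obyk esj
Hunk 4: at line 6 remove [fqfkj] add [umbbe] -> 12 lines: cnqkk iwgmz elkt ruaah zhnn hpam llm umbbe kyj xzr obyk esj
Hunk 5: at line 7 remove [kyj] add [ehn,qhszg,atcie] -> 14 lines: cnqkk iwgmz elkt ruaah zhnn hpam llm umbbe ehn qhszg atcie xzr obyk esj
Hunk 6: at line 4 remove [hpam,llm] add [asce] -> 13 lines: cnqkk iwgmz elkt ruaah zhnn asce umbbe ehn qhszg atcie xzr obyk esj
Hunk 7: at line 4 remove [asce] add [rkn,bwjh,xtvbr] -> 15 lines: cnqkk iwgmz elkt ruaah zhnn rkn bwjh xtvbr umbbe ehn qhszg atcie xzr obyk esj
Final line count: 15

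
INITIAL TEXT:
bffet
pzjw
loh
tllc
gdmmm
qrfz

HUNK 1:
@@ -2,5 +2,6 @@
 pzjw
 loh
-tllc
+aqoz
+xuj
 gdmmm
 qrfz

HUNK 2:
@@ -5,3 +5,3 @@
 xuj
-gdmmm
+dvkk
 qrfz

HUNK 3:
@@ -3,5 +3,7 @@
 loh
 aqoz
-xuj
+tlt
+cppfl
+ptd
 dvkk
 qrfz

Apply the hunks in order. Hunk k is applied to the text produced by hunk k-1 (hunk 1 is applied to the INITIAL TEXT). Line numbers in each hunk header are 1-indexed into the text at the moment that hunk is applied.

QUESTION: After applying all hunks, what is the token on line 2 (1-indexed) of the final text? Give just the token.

Answer: pzjw

Derivation:
Hunk 1: at line 2 remove [tllc] add [aqoz,xuj] -> 7 lines: bffet pzjw loh aqoz xuj gdmmm qrfz
Hunk 2: at line 5 remove [gdmmm] add [dvkk] -> 7 lines: bffet pzjw loh aqoz xuj dvkk qrfz
Hunk 3: at line 3 remove [xuj] add [tlt,cppfl,ptd] -> 9 lines: bffet pzjw loh aqoz tlt cppfl ptd dvkk qrfz
Final line 2: pzjw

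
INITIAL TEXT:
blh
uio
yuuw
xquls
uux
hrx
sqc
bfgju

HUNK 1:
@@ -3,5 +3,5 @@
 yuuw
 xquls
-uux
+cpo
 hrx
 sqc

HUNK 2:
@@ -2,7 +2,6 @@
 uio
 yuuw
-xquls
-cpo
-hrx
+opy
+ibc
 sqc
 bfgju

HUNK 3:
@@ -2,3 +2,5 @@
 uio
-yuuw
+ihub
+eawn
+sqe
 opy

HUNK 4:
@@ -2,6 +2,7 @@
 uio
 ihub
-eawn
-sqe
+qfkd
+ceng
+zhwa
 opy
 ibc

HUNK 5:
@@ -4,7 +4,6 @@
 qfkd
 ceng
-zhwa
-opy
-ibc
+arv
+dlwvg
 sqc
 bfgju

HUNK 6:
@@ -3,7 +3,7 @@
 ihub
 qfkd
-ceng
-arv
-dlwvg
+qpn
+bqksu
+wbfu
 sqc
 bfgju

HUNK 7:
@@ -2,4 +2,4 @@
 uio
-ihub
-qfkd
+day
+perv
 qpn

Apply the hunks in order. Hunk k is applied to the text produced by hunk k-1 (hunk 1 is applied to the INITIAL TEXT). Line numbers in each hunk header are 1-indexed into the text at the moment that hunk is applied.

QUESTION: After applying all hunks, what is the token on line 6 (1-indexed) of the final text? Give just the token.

Hunk 1: at line 3 remove [uux] add [cpo] -> 8 lines: blh uio yuuw xquls cpo hrx sqc bfgju
Hunk 2: at line 2 remove [xquls,cpo,hrx] add [opy,ibc] -> 7 lines: blh uio yuuw opy ibc sqc bfgju
Hunk 3: at line 2 remove [yuuw] add [ihub,eawn,sqe] -> 9 lines: blh uio ihub eawn sqe opy ibc sqc bfgju
Hunk 4: at line 2 remove [eawn,sqe] add [qfkd,ceng,zhwa] -> 10 lines: blh uio ihub qfkd ceng zhwa opy ibc sqc bfgju
Hunk 5: at line 4 remove [zhwa,opy,ibc] add [arv,dlwvg] -> 9 lines: blh uio ihub qfkd ceng arv dlwvg sqc bfgju
Hunk 6: at line 3 remove [ceng,arv,dlwvg] add [qpn,bqksu,wbfu] -> 9 lines: blh uio ihub qfkd qpn bqksu wbfu sqc bfgju
Hunk 7: at line 2 remove [ihub,qfkd] add [day,perv] -> 9 lines: blh uio day perv qpn bqksu wbfu sqc bfgju
Final line 6: bqksu

Answer: bqksu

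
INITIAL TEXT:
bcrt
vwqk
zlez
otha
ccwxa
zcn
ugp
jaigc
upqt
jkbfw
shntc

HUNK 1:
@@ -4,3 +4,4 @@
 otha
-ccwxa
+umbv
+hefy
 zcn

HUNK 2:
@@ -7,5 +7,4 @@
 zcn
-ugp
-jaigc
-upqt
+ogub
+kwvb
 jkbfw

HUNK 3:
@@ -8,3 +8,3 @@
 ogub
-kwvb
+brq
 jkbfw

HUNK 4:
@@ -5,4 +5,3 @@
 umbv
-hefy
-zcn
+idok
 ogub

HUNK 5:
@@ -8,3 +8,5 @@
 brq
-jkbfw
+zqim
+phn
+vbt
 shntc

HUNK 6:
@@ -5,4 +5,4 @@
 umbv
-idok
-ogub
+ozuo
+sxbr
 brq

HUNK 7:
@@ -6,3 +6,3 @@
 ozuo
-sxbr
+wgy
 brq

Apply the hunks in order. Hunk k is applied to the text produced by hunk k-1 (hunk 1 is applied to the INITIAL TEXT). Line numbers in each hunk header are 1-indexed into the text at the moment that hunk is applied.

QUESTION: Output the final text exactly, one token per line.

Hunk 1: at line 4 remove [ccwxa] add [umbv,hefy] -> 12 lines: bcrt vwqk zlez otha umbv hefy zcn ugp jaigc upqt jkbfw shntc
Hunk 2: at line 7 remove [ugp,jaigc,upqt] add [ogub,kwvb] -> 11 lines: bcrt vwqk zlez otha umbv hefy zcn ogub kwvb jkbfw shntc
Hunk 3: at line 8 remove [kwvb] add [brq] -> 11 lines: bcrt vwqk zlez otha umbv hefy zcn ogub brq jkbfw shntc
Hunk 4: at line 5 remove [hefy,zcn] add [idok] -> 10 lines: bcrt vwqk zlez otha umbv idok ogub brq jkbfw shntc
Hunk 5: at line 8 remove [jkbfw] add [zqim,phn,vbt] -> 12 lines: bcrt vwqk zlez otha umbv idok ogub brq zqim phn vbt shntc
Hunk 6: at line 5 remove [idok,ogub] add [ozuo,sxbr] -> 12 lines: bcrt vwqk zlez otha umbv ozuo sxbr brq zqim phn vbt shntc
Hunk 7: at line 6 remove [sxbr] add [wgy] -> 12 lines: bcrt vwqk zlez otha umbv ozuo wgy brq zqim phn vbt shntc

Answer: bcrt
vwqk
zlez
otha
umbv
ozuo
wgy
brq
zqim
phn
vbt
shntc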